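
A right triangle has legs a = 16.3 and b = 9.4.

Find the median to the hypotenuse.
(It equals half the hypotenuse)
Hypotenuse c = √(a² + b²) = √(265.69 + 88.36) = √354.05 ≈ 18.8162
Median to hypotenuse = c/2 ≈ 18.8162/2 ≈ 9.40811

Median = 9.408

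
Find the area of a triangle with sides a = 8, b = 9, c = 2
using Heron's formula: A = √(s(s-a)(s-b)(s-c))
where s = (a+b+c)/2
s = (8 + 9 + 2)/2 = 19/2 = 9.5
s − a = 1.5, s − b = 0.5, s − c = 7.5
s(s−a)(s−b)(s−c) = 9.5·1.5·0.5·7.5 = 53.4375
Area = √53.4375 ≈ 7.3101

s = 9.5, Area = 7.31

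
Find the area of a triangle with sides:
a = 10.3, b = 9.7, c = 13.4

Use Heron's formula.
s = (10.3 + 9.7 + 13.4)/2 = 33.4/2 = 16.7
s − a = 6.4, s − b = 7, s − c = 3.3
s(s−a)(s−b)(s−c) = 16.7·6.4·7·3.3 ≈ 2468.93
Area = √2468.93 ≈ 49.6883

Area = 49.69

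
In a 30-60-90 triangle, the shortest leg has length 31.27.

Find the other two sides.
In a 30-60-90 triangle the sides are in ratio 1 : √3 : 2 (short leg : long leg : hypotenuse).
Long leg = 31.27·√3 ≈ 31.27·1.73205 ≈ 54.1612
Hypotenuse = 2·31.27 = 62.54

Long leg = 31.27√3 = 54.16, Hypotenuse = 62.54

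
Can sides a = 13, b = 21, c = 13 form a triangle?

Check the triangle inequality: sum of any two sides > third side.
a + b vs c: 13 + 21 = 34 > 13  ✓
a + c vs b: 13 + 13 = 26 > 21  ✓
b + c vs a: 21 + 13 = 34 > 13  ✓

Yes, triangle inequality satisfied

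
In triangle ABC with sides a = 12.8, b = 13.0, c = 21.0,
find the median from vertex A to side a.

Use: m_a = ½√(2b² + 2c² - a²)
m_a = ½√(2·13.0² + 2·21.0² − 12.8²) = ½√(2·169 + 2·441 − 163.84) = ½√(338 + 882 − 163.84) = ½√1056.16
√1056.16 ≈ 32.4986, so m_a ≈ 16.2493

m_a = 16.25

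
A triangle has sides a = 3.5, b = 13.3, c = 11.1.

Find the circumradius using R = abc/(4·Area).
First find the area with Heron's formula.
s = (3.5 + 13.3 + 11.1)/2 = 13.95
Area = √(s(s−a)(s−b)(s−c)) = √(13.95·10.45·0.65·2.85) ≈ √270.053 ≈ 16.4333
abc = 3.5·13.3·11.1 = 516.705
R = abc/(4·Area) ≈ 516.705/(4·16.4333) = 516.705/65.7331 ≈ 7.86065

R = 7.861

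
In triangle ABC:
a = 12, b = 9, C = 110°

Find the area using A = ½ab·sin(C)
A = ½·a·b·sin(C) = ½·12·9·sin(110°)
sin(110°) ≈ 0.939693
A ≈ ½·108·0.939693 = 54·0.939693 ≈ 50.7434

Area = 50.74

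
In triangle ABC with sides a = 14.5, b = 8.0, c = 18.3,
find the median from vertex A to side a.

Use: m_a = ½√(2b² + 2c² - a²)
m_a = ½√(2·8.0² + 2·18.3² − 14.5²) = ½√(2·64 + 2·334.89 − 210.25) = ½√(128 + 669.78 − 210.25) = ½√587.53
√587.53 ≈ 24.239, so m_a ≈ 12.1195

m_a = 12.12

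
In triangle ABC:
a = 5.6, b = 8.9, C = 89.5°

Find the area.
Two sides and the included angle (SAS): A = ½·a·b·sin(C) = ½·5.6·8.9·sin(89.5°)
sin(89.5°) ≈ 0.999962
A ≈ ½·49.84·0.999962 = 24.92·0.999962 ≈ 24.9191

Area = 24.92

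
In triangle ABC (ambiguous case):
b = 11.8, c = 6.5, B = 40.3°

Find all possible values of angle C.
b/sin(B) = c/sin(C)  ⇒  sin(C) = c·sin(B)/b = 6.5·sin(40.3°)/11.8
sin(40.3°) ≈ 0.64679
sin(C) ≈ 6.5·0.64679/11.8 ≈ 4.20413/11.8 ≈ 0.356283
Candidate 1: C₁ = arcsin(0.356283) ≈ 20.8721°  →  A = 180° − 40.3° − 20.8721° ≈ 118.828° > 0, valid
Candidate 2: C₂ = 180° − C₁ ≈ 159.128°  →  A = 180° − 40.3° − 159.128° ≈ -19.4279° ≤ 0, not a valid triangle

C = 20.87° (one solution)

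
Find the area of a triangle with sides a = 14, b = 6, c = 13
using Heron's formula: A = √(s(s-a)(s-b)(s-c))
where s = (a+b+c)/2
s = (14 + 6 + 13)/2 = 33/2 = 16.5
s − a = 2.5, s − b = 10.5, s − c = 3.5
s(s−a)(s−b)(s−c) = 16.5·2.5·10.5·3.5 = 1515.9375
Area = √1515.9375 ≈ 38.935

s = 16.5, Area = 38.94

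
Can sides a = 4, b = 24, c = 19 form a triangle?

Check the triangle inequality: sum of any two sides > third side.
a + b vs c: 4 + 24 = 28 > 19  ✓
a + c vs b: 4 + 19 = 23 ≤ 24  ✗
b + c vs a: 24 + 19 = 43 > 4  ✓

No: 4 + 19 = 23 is not > 24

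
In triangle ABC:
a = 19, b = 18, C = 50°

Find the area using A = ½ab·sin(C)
A = ½·a·b·sin(C) = ½·19·18·sin(50°)
sin(50°) ≈ 0.766044
A ≈ ½·342·0.766044 = 171·0.766044 ≈ 130.994

Area = 131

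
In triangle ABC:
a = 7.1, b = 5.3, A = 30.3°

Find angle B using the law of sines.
a/sin(A) = b/sin(B)  ⇒  sin(B) = b·sin(A)/a = 5.3·sin(30.3°)/7.1
sin(30.3°) ≈ 0.504528
sin(B) ≈ 5.3·0.504528/7.1 ≈ 2.674/7.1 ≈ 0.376619
B = arcsin(0.376619) ≈ 22.1244°
(Since b ≤ a we need B ≤ A, so the obtuse alternative 180° − 22.1244° ≈ 157.876° is rejected.)

B = 22.12°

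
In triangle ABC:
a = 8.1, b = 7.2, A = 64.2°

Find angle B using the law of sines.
a/sin(A) = b/sin(B)  ⇒  sin(B) = b·sin(A)/a = 7.2·sin(64.2°)/8.1
sin(64.2°) ≈ 0.900319
sin(B) ≈ 7.2·0.900319/8.1 ≈ 6.4823/8.1 ≈ 0.800283
B = arcsin(0.800283) ≈ 53.1572°
(Since b ≤ a we need B ≤ A, so the obtuse alternative 180° − 53.1572° ≈ 126.843° is rejected.)

B = 53.16°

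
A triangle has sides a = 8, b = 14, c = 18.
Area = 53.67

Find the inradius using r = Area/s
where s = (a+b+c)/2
s = (8 + 14 + 18)/2 = 40/2 = 20
r = Area/s = 53.67/20 ≈ 2.6835

r = 2.683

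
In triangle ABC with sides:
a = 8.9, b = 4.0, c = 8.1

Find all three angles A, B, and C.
Law of cosines for each angle (a² = 79.21, b² = 16, c² = 65.61):
cos(A) = (b² + c² − a²)/(2bc) = (16 + 65.61 − 79.21)/(2·4.0·8.1) = 2.4/64.8 ≈ 0.037037  ⇒  A ≈ 87.8774°
cos(B) = (a² + c² − b²)/(2ac) = (79.21 + 65.61 − 16)/(2·8.9·8.1) = 128.82/144.18 ≈ 0.893467  ⇒  B ≈ 26.6879°
cos(C) = (a² + b² − c²)/(2ab) = (79.21 + 16 − 65.61)/(2·8.9·4.0) = 29.6/71.2 ≈ 0.41573  ⇒  C ≈ 65.4347°
Check: A + B + C ≈ 180°

A = 87.88°, B = 26.69°, C = 65.43°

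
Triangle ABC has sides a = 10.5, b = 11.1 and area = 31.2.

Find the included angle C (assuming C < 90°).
Area = ½·a·b·sin(C)  ⇒  sin(C) = 2·Area/(a·b) = 2·31.2/(10.5·11.1) = 62.4/116.55 ≈ 0.535393
C = arcsin(0.535393) ≈ 32.3705° (taking the acute solution since C < 90°)

C = 32.37°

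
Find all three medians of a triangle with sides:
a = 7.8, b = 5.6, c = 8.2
Median formula: m_a = ½√(2b² + 2c² − a²) (and cyclically). a² = 60.84, b² = 31.36, c² = 67.24.
m_a = ½√(2·31.36 + 2·67.24 − 60.84) = ½√136.36 ≈ ½·11.6773 ≈ 5.83866
m_b = ½√(2·60.84 + 2·67.24 − 31.36) = ½√224.8 ≈ ½·14.9933 ≈ 7.49667
m_c = ½√(2·60.84 + 2·31.36 − 67.24) = ½√117.16 ≈ ½·10.824 ≈ 5.41202

m_a = 5.839, m_b = 7.497, m_c = 5.412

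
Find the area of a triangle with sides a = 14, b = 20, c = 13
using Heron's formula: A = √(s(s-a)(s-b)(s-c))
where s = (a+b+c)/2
s = (14 + 20 + 13)/2 = 47/2 = 23.5
s − a = 9.5, s − b = 3.5, s − c = 10.5
s(s−a)(s−b)(s−c) = 23.5·9.5·3.5·10.5 = 8204.4375
Area = √8204.4375 ≈ 90.5784

s = 23.5, Area = 90.58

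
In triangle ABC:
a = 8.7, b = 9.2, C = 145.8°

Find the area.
Two sides and the included angle (SAS): A = ½·a·b·sin(C) = ½·8.7·9.2·sin(145.8°)
sin(145.8°) ≈ 0.562083
A ≈ ½·80.04·0.562083 = 40.02·0.562083 ≈ 22.4946

Area = 22.49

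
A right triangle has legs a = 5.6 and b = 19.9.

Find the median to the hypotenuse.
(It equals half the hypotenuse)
Hypotenuse c = √(a² + b²) = √(31.36 + 396.01) = √427.37 ≈ 20.6729
Median to hypotenuse = c/2 ≈ 20.6729/2 ≈ 10.3365

Median = 10.34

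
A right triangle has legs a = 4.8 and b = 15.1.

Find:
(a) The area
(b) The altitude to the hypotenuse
(a) The legs are perpendicular, so Area = ½·a·b = ½·4.8·15.1 = ½·72.48 = 36.24
(b) Hypotenuse c = √(a² + b²) = √(23.04 + 228.01) = √251.05 ≈ 15.8446
    Area = ½·c·h_c  ⇒  h_c = 2·Area/c = 72.48/15.8446 ≈ 4.57444

Area = 36.24, h_c = 4.574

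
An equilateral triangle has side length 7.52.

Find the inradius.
r = Area/s with s the semi-perimeter.
Area = (√3/4)·7.52² = (√3/4)·56.5504 ≈ 0.433013·56.5504 ≈ 24.487
s = 3·7.52/2 = 11.28
r ≈ 24.487/11.28 ≈ 2.17084
(Equivalently r = side/(2√3) = 7.52/3.4641 ≈ 2.17084.)

r = 2.171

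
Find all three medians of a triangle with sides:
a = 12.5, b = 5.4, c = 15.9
Median formula: m_a = ½√(2b² + 2c² − a²) (and cyclically). a² = 156.25, b² = 29.16, c² = 252.81.
m_a = ½√(2·29.16 + 2·252.81 − 156.25) = ½√407.69 ≈ ½·20.1913 ≈ 10.0957
m_b = ½√(2·156.25 + 2·252.81 − 29.16) = ½√788.96 ≈ ½·28.0884 ≈ 14.0442
m_c = ½√(2·156.25 + 2·29.16 − 252.81) = ½√118.01 ≈ ½·10.8632 ≈ 5.43162

m_a = 10.1, m_b = 14.04, m_c = 5.432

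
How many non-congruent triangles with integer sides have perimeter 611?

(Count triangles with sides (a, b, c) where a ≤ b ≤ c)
Let a ≤ b ≤ c with a + b + c = 611. The only binding inequality is a + b > c, i.e. 611 − c > c, so c < 611/2; and c ≥ 611/3 since c is the largest side.
So 204 ≤ c ≤ 305. For each c, b runs from ⌈(611 − c)/2⌉ up to c (then a = 611 − b − c satisfies 1 ≤ a ≤ b automatically), giving c − ⌈(611 − c)/2⌉ + 1 choices.
Summing over c: 1 + 3 + 4 + 6 + … + 151 + 153  (102 terms, c = 204, …, 305) = 7854
Check (closed form: nearest integer to p²/48 for even p, (p+3)²/48 for odd p): (611+3)²/48 = 614²/48 = 376996/48 ≈ 7854.08 → 7854

7854 triangles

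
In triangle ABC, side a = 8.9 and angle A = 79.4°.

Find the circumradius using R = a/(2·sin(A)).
R = a/(2·sin(A)) = 8.9/(2·sin(79.4°))
sin(79.4°) ≈ 0.982935
R ≈ 8.9/(2·0.982935) = 8.9/1.96587 ≈ 4.52726

R = 4.527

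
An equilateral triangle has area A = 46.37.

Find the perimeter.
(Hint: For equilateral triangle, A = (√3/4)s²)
A = (√3/4)s²  ⇒  s² = 4A/√3 = 4·46.37/√3 = 185.48/1.73205 ≈ 107.087
s ≈ √107.087 ≈ 10.3483
Perimeter = 3s ≈ 3·10.3483 ≈ 31.0448

Perimeter = 31.04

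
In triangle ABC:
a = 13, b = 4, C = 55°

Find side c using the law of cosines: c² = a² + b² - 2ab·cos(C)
c² = 13² + 4² − 2·13·4·cos(55°)
cos(55°) ≈ 0.573576
c² ≈ 169 + 16 − 104·(0.573576) ≈ 185 − 59.6519 ≈ 125.348
c ≈ √125.348 ≈ 11.1959

c = 11.2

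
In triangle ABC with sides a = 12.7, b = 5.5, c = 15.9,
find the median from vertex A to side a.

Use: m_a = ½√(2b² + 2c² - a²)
m_a = ½√(2·5.5² + 2·15.9² − 12.7²) = ½√(2·30.25 + 2·252.81 − 161.29) = ½√(60.5 + 505.62 − 161.29) = ½√404.83
√404.83 ≈ 20.1204, so m_a ≈ 10.0602

m_a = 10.06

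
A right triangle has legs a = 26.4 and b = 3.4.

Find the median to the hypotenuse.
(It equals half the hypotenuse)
Hypotenuse c = √(a² + b²) = √(696.96 + 11.56) = √708.52 ≈ 26.618
Median to hypotenuse = c/2 ≈ 26.618/2 ≈ 13.309

Median = 13.31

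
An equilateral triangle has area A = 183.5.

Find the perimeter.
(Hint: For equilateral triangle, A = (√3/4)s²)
A = (√3/4)s²  ⇒  s² = 4A/√3 = 4·183.5/√3 = 734/1.73205 ≈ 423.775
s ≈ √423.775 ≈ 20.5858
Perimeter = 3s ≈ 3·20.5858 ≈ 61.7574

Perimeter = 61.76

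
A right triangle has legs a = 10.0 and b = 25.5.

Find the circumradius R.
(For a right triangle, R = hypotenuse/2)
Hypotenuse c = √(a² + b²) = √(100 + 650.25) = √750.25 ≈ 27.3907
R = c/2 ≈ 27.3907/2 ≈ 13.6953

R = 13.7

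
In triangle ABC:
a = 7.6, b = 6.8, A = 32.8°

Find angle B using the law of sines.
a/sin(A) = b/sin(B)  ⇒  sin(B) = b·sin(A)/a = 6.8·sin(32.8°)/7.6
sin(32.8°) ≈ 0.541708
sin(B) ≈ 6.8·0.541708/7.6 ≈ 3.68362/7.6 ≈ 0.484686
B = arcsin(0.484686) ≈ 28.9919°
(Since b ≤ a we need B ≤ A, so the obtuse alternative 180° − 28.9919° ≈ 151.008° is rejected.)

B = 28.99°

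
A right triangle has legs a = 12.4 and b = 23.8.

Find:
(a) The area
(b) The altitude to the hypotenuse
(a) The legs are perpendicular, so Area = ½·a·b = ½·12.4·23.8 = ½·295.12 = 147.56
(b) Hypotenuse c = √(a² + b²) = √(153.76 + 566.44) = √720.2 ≈ 26.8365
    Area = ½·c·h_c  ⇒  h_c = 2·Area/c = 295.12/26.8365 ≈ 10.9969

Area = 147.56, h_c = 11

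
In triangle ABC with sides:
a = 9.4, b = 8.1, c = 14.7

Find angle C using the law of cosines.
c² = a² + b² − 2ab·cos(C)  ⇒  cos(C) = (a² + b² − c²)/(2ab)
cos(C) = (9.4² + 8.1² − 14.7²)/(2·9.4·8.1) = (88.36 + 65.61 − 216.09)/152.28 = -62.12/152.28 ≈ -0.407933
C = arccos(-0.407933) ≈ 114.075°

C = 114.1°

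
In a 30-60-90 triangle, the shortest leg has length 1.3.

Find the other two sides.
In a 30-60-90 triangle the sides are in ratio 1 : √3 : 2 (short leg : long leg : hypotenuse).
Long leg = 1.3·√3 ≈ 1.3·1.73205 ≈ 2.25167
Hypotenuse = 2·1.3 = 2.6

Long leg = 1.3√3 = 2.252, Hypotenuse = 2.6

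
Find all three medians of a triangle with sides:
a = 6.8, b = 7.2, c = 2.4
Median formula: m_a = ½√(2b² + 2c² − a²) (and cyclically). a² = 46.24, b² = 51.84, c² = 5.76.
m_a = ½√(2·51.84 + 2·5.76 − 46.24) = ½√68.96 ≈ ½·8.30422 ≈ 4.15211
m_b = ½√(2·46.24 + 2·5.76 − 51.84) = ½√52.16 ≈ ½·7.22219 ≈ 3.61109
m_c = ½√(2·46.24 + 2·51.84 − 5.76) = ½√190.4 ≈ ½·13.7986 ≈ 6.89928

m_a = 4.152, m_b = 3.611, m_c = 6.899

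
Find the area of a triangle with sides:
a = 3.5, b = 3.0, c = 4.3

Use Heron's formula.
s = (3.5 + 3.0 + 4.3)/2 = 10.8/2 = 5.4
s − a = 1.9, s − b = 2.4, s − c = 1.1
s(s−a)(s−b)(s−c) = 5.4·1.9·2.4·1.1 ≈ 27.0864
Area = √27.0864 ≈ 5.20446

Area = 5.204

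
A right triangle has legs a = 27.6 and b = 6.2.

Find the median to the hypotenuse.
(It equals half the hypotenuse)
Hypotenuse c = √(a² + b²) = √(761.76 + 38.44) = √800.2 ≈ 28.2878
Median to hypotenuse = c/2 ≈ 28.2878/2 ≈ 14.1439

Median = 14.14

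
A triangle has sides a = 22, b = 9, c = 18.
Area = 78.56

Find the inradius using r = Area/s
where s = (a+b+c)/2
s = (22 + 9 + 18)/2 = 49/2 = 24.5
r = Area/s = 78.56/24.5 ≈ 3.20653

r = 3.207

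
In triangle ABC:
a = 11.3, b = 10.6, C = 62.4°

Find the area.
Two sides and the included angle (SAS): A = ½·a·b·sin(C) = ½·11.3·10.6·sin(62.4°)
sin(62.4°) ≈ 0.886204
A ≈ ½·119.78·0.886204 = 59.89·0.886204 ≈ 53.0747

Area = 53.07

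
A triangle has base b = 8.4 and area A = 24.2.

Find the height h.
A = ½·b·h  ⇒  h = 2A/b = 2·24.2/8.4 = 48.4/8.4 ≈ 5.7619

h = 5.762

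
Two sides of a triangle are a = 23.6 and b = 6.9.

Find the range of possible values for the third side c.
Triangle inequality: |a − b| < c < a + b
|a − b| = |23.6 − 6.9| = 16.7
a + b = 23.6 + 6.9 = 30.5

16.7 < c < 30.5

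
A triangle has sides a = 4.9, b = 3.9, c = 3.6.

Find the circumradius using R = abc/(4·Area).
First find the area with Heron's formula.
s = (4.9 + 3.9 + 3.6)/2 = 6.2
Area = √(s(s−a)(s−b)(s−c)) = √(6.2·1.3·2.3·2.6) ≈ √48.1988 ≈ 6.94254
abc = 4.9·3.9·3.6 = 68.796
R = abc/(4·Area) ≈ 68.796/(4·6.94254) = 68.796/27.7701 ≈ 2.47734

R = 2.477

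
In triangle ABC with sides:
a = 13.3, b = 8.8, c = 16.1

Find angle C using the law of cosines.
c² = a² + b² − 2ab·cos(C)  ⇒  cos(C) = (a² + b² − c²)/(2ab)
cos(C) = (13.3² + 8.8² − 16.1²)/(2·13.3·8.8) = (176.89 + 77.44 − 259.21)/234.08 = -4.88/234.08 ≈ -0.0208476
C = arccos(-0.0208476) ≈ 91.1946°

C = 91.19°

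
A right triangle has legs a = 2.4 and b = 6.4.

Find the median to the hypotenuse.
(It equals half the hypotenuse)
Hypotenuse c = √(a² + b²) = √(5.76 + 40.96) = √46.72 ≈ 6.8352
Median to hypotenuse = c/2 ≈ 6.8352/2 ≈ 3.4176

Median = 3.418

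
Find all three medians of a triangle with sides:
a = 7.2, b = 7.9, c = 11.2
Median formula: m_a = ½√(2b² + 2c² − a²) (and cyclically). a² = 51.84, b² = 62.41, c² = 125.44.
m_a = ½√(2·62.41 + 2·125.44 − 51.84) = ½√323.86 ≈ ½·17.9961 ≈ 8.99806
m_b = ½√(2·51.84 + 2·125.44 − 62.41) = ½√292.15 ≈ ½·17.0924 ≈ 8.5462
m_c = ½√(2·51.84 + 2·62.41 − 125.44) = ½√103.06 ≈ ½·10.1518 ≈ 5.07592

m_a = 8.998, m_b = 8.546, m_c = 5.076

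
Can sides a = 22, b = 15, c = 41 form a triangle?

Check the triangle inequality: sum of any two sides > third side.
a + b vs c: 22 + 15 = 37 ≤ 41  ✗
a + c vs b: 22 + 41 = 63 > 15  ✓
b + c vs a: 15 + 41 = 56 > 22  ✓

No: 22 + 15 = 37 is not > 41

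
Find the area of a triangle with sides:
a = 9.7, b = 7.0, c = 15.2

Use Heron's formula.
s = (9.7 + 7.0 + 15.2)/2 = 31.9/2 = 15.95
s − a = 6.25, s − b = 8.95, s − c = 0.75
s(s−a)(s−b)(s−c) = 15.95·6.25·8.95·0.75 ≈ 669.152
Area = √669.152 ≈ 25.868

Area = 25.87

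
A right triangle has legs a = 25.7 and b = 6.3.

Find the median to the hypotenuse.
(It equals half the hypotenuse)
Hypotenuse c = √(a² + b²) = √(660.49 + 39.69) = √700.18 ≈ 26.4609
Median to hypotenuse = c/2 ≈ 26.4609/2 ≈ 13.2305

Median = 13.23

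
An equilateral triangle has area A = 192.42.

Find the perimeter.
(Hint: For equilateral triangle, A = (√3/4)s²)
A = (√3/4)s²  ⇒  s² = 4A/√3 = 4·192.42/√3 = 769.68/1.73205 ≈ 444.375
s ≈ √444.375 ≈ 21.0802
Perimeter = 3s ≈ 3·21.0802 ≈ 63.2406

Perimeter = 63.24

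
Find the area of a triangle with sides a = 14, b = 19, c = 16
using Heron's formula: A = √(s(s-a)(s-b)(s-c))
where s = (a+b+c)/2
s = (14 + 19 + 16)/2 = 49/2 = 24.5
s − a = 10.5, s − b = 5.5, s − c = 8.5
s(s−a)(s−b)(s−c) = 24.5·10.5·5.5·8.5 = 12026.4375
Area = √12026.4375 ≈ 109.665

s = 24.5, Area = 109.7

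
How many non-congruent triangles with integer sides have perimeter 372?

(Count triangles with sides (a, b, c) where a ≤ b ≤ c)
Let a ≤ b ≤ c with a + b + c = 372. The only binding inequality is a + b > c, i.e. 372 − c > c, so c < 372/2; and c ≥ 372/3 since c is the largest side.
So 124 ≤ c ≤ 185. For each c, b runs from ⌈(372 − c)/2⌉ up to c (then a = 372 − b − c satisfies 1 ≤ a ≤ b automatically), giving c − ⌈(372 − c)/2⌉ + 1 choices.
Summing over c: 1 + 2 + 4 + 5 + … + 91 + 92  (62 terms, c = 124, …, 185) = 2883
Check (closed form: nearest integer to p²/48 for even p, (p+3)²/48 for odd p): 372²/48 = 138384/48 ≈ 2883.00 → 2883

2883 triangles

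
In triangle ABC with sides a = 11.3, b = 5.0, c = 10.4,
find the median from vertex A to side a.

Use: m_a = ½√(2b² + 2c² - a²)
m_a = ½√(2·5.0² + 2·10.4² − 11.3²) = ½√(2·25 + 2·108.16 − 127.69) = ½√(50 + 216.32 − 127.69) = ½√138.63
√138.63 ≈ 11.7741, so m_a ≈ 5.88706

m_a = 5.887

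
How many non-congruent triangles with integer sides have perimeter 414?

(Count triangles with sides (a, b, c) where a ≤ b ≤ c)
Let a ≤ b ≤ c with a + b + c = 414. The only binding inequality is a + b > c, i.e. 414 − c > c, so c < 414/2; and c ≥ 414/3 since c is the largest side.
So 138 ≤ c ≤ 206. For each c, b runs from ⌈(414 − c)/2⌉ up to c (then a = 414 − b − c satisfies 1 ≤ a ≤ b automatically), giving c − ⌈(414 − c)/2⌉ + 1 choices.
Summing over c: 1 + 2 + 4 + 5 + … + 101 + 103  (69 terms, c = 138, …, 206) = 3571
Check (closed form: nearest integer to p²/48 for even p, (p+3)²/48 for odd p): 414²/48 = 171396/48 ≈ 3570.75 → 3571

3571 triangles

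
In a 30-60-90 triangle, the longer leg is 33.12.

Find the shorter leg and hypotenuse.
In a 30-60-90 triangle the sides are in ratio 1 : √3 : 2, so short leg = long leg/√3 and hypotenuse = 2·(short leg).
Short leg = 33.12/√3 ≈ 33.12/1.73205 ≈ 19.1218
Hypotenuse = 2·19.1218 ≈ 38.2437

Short leg = 19.12, Hypotenuse = 38.24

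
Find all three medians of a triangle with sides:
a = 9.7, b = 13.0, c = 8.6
Median formula: m_a = ½√(2b² + 2c² − a²) (and cyclically). a² = 94.09, b² = 169, c² = 73.96.
m_a = ½√(2·169 + 2·73.96 − 94.09) = ½√391.83 ≈ ½·19.7947 ≈ 9.89735
m_b = ½√(2·94.09 + 2·73.96 − 169) = ½√167.1 ≈ ½·12.9267 ≈ 6.46336
m_c = ½√(2·94.09 + 2·169 − 73.96) = ½√452.22 ≈ ½·21.2655 ≈ 10.6327

m_a = 9.897, m_b = 6.463, m_c = 10.63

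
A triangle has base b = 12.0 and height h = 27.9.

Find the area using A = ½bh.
A = ½·b·h = ½·12.0·27.9 = ½·334.8 = 167.4

Area = 167.4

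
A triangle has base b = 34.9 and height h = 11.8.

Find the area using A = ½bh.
A = ½·b·h = ½·34.9·11.8 = ½·411.82 = 205.91

Area = 205.91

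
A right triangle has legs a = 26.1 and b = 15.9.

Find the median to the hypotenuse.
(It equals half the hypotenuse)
Hypotenuse c = √(a² + b²) = √(681.21 + 252.81) = √934.02 ≈ 30.5617
Median to hypotenuse = c/2 ≈ 30.5617/2 ≈ 15.2809

Median = 15.28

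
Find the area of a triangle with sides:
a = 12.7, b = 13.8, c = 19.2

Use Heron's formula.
s = (12.7 + 13.8 + 19.2)/2 = 45.7/2 = 22.85
s − a = 10.15, s − b = 9.05, s − c = 3.65
s(s−a)(s−b)(s−c) = 22.85·10.15·9.05·3.65 ≈ 7661.15
Area = √7661.15 ≈ 87.528

Area = 87.53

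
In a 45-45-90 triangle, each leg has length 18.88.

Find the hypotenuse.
In a 45-45-90 triangle the sides are in ratio 1 : 1 : √2, so hypotenuse = leg·√2.
Hypotenuse = 18.88·√2 ≈ 18.88·1.41421 ≈ 26.7004

Hypotenuse = 18.88√2 = 26.7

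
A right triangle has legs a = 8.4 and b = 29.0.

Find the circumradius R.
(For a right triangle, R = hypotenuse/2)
Hypotenuse c = √(a² + b²) = √(70.56 + 841) = √911.56 ≈ 30.1921
R = c/2 ≈ 30.1921/2 ≈ 15.096

R = 15.1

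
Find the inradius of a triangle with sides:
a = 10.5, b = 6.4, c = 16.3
r = Area/s where s is the semi-perimeter.
s = (10.5 + 6.4 + 16.3)/2 = 33.2/2 = 16.6
Area = √(s(s−a)(s−b)(s−c)) = √(16.6·6.1·10.2·0.3) ≈ √309.856 ≈ 17.6027
r ≈ 17.6027/16.6 ≈ 1.0604

r = 1.06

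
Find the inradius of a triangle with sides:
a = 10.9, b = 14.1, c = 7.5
r = Area/s where s is the semi-perimeter.
s = (10.9 + 14.1 + 7.5)/2 = 32.5/2 = 16.25
Area = √(s(s−a)(s−b)(s−c)) = √(16.25·5.35·2.15·8.75) ≈ √1635.51 ≈ 40.4415
r ≈ 40.4415/16.25 ≈ 2.48871

r = 2.489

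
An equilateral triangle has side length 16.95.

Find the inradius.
r = Area/s with s the semi-perimeter.
Area = (√3/4)·16.95² = (√3/4)·287.3025 ≈ 0.433013·287.3025 ≈ 124.406
s = 3·16.95/2 = 25.425
r ≈ 124.406/25.425 ≈ 4.89304
(Equivalently r = side/(2√3) = 16.95/3.4641 ≈ 4.89304.)

r = 4.893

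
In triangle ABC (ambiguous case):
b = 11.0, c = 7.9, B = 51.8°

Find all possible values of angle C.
b/sin(B) = c/sin(C)  ⇒  sin(C) = c·sin(B)/b = 7.9·sin(51.8°)/11.0
sin(51.8°) ≈ 0.785857
sin(C) ≈ 7.9·0.785857/11.0 ≈ 6.20827/11.0 ≈ 0.564388
Candidate 1: C₁ = arcsin(0.564388) ≈ 34.3598°  →  A = 180° − 51.8° − 34.3598° ≈ 93.8402° > 0, valid
Candidate 2: C₂ = 180° − C₁ ≈ 145.64°  →  A = 180° − 51.8° − 145.64° ≈ -17.4402° ≤ 0, not a valid triangle

C = 34.36° (one solution)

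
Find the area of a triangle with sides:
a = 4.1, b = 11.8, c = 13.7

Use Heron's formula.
s = (4.1 + 11.8 + 13.7)/2 = 29.6/2 = 14.8
s − a = 10.7, s − b = 3, s − c = 1.1
s(s−a)(s−b)(s−c) = 14.8·10.7·3·1.1 ≈ 522.588
Area = √522.588 ≈ 22.8602

Area = 22.86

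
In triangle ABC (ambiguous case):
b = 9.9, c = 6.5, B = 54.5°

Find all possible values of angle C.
b/sin(B) = c/sin(C)  ⇒  sin(C) = c·sin(B)/b = 6.5·sin(54.5°)/9.9
sin(54.5°) ≈ 0.814116
sin(C) ≈ 6.5·0.814116/9.9 ≈ 5.29175/9.9 ≈ 0.53452
Candidate 1: C₁ = arcsin(0.53452) ≈ 32.3114°  →  A = 180° − 54.5° − 32.3114° ≈ 93.1886° > 0, valid
Candidate 2: C₂ = 180° − C₁ ≈ 147.689°  →  A = 180° − 54.5° − 147.689° ≈ -22.1886° ≤ 0, not a valid triangle

C = 32.31° (one solution)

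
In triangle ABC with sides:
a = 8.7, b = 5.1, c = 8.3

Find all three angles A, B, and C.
Law of cosines for each angle (a² = 75.69, b² = 26.01, c² = 68.89):
cos(A) = (b² + c² − a²)/(2bc) = (26.01 + 68.89 − 75.69)/(2·5.1·8.3) = 19.21/84.66 ≈ 0.226908  ⇒  A ≈ 76.8849°
cos(B) = (a² + c² − b²)/(2ac) = (75.69 + 68.89 − 26.01)/(2·8.7·8.3) = 118.57/144.42 ≈ 0.821008  ⇒  B ≈ 34.8142°
cos(C) = (a² + b² − c²)/(2ab) = (75.69 + 26.01 − 68.89)/(2·8.7·5.1) = 32.81/88.74 ≈ 0.369732  ⇒  C ≈ 68.3009°
Check: A + B + C ≈ 180°

A = 76.88°, B = 34.81°, C = 68.3°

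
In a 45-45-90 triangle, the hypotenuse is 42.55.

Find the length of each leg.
In a 45-45-90 triangle hypotenuse = leg·√2, so leg = hypotenuse/√2.
Leg = 42.55/√2 ≈ 42.55/1.41421 ≈ 30.0874

Each leg = 30.09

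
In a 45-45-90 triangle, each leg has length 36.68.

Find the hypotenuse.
In a 45-45-90 triangle the sides are in ratio 1 : 1 : √2, so hypotenuse = leg·√2.
Hypotenuse = 36.68·√2 ≈ 36.68·1.41421 ≈ 51.8734

Hypotenuse = 36.68√2 = 51.87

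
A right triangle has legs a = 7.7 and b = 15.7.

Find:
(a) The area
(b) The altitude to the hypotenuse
(a) The legs are perpendicular, so Area = ½·a·b = ½·7.7·15.7 = ½·120.89 = 60.445
(b) Hypotenuse c = √(a² + b²) = √(59.29 + 246.49) = √305.78 ≈ 17.4866
    Area = ½·c·h_c  ⇒  h_c = 2·Area/c = 120.89/17.4866 ≈ 6.91331

Area = 60.445, h_c = 6.913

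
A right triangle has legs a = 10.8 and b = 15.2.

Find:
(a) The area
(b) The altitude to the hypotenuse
(a) The legs are perpendicular, so Area = ½·a·b = ½·10.8·15.2 = ½·164.16 = 82.08
(b) Hypotenuse c = √(a² + b²) = √(116.64 + 231.04) = √347.68 ≈ 18.6462
    Area = ½·c·h_c  ⇒  h_c = 2·Area/c = 164.16/18.6462 ≈ 8.80395

Area = 82.08, h_c = 8.804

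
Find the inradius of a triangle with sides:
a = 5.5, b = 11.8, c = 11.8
r = Area/s where s is the semi-perimeter.
s = (5.5 + 11.8 + 11.8)/2 = 29.1/2 = 14.55
Area = √(s(s−a)(s−b)(s−c)) = √(14.55·9.05·2.75·2.75) ≈ √995.811 ≈ 31.5565
r ≈ 31.5565/14.55 ≈ 2.16883

r = 2.169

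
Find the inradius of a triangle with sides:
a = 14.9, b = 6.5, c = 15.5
r = Area/s where s is the semi-perimeter.
s = (14.9 + 6.5 + 15.5)/2 = 36.9/2 = 18.45
Area = √(s(s−a)(s−b)(s−c)) = √(18.45·3.55·11.95·2.95) ≈ √2308.95 ≈ 48.0515
r ≈ 48.0515/18.45 ≈ 2.60442

r = 2.604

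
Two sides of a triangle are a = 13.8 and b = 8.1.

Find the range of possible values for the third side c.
Triangle inequality: |a − b| < c < a + b
|a − b| = |13.8 − 8.1| = 5.7
a + b = 13.8 + 8.1 = 21.9

5.7 < c < 21.9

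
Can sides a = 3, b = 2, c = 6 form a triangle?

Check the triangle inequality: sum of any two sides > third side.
a + b vs c: 3 + 2 = 5 ≤ 6  ✗
a + c vs b: 3 + 6 = 9 > 2  ✓
b + c vs a: 2 + 6 = 8 > 3  ✓

No: 3 + 2 = 5 is not > 6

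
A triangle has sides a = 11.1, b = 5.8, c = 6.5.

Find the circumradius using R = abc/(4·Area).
First find the area with Heron's formula.
s = (11.1 + 5.8 + 6.5)/2 = 11.7
Area = √(s(s−a)(s−b)(s−c)) = √(11.7·0.6·5.9·5.2) ≈ √215.374 ≈ 14.6756
abc = 11.1·5.8·6.5 = 418.47
R = abc/(4·Area) ≈ 418.47/(4·14.6756) = 418.47/58.7024 ≈ 7.12866

R = 7.129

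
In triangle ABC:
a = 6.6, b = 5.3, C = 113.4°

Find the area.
Two sides and the included angle (SAS): A = ½·a·b·sin(C) = ½·6.6·5.3·sin(113.4°)
sin(113.4°) ≈ 0.917755
A ≈ ½·34.98·0.917755 = 17.49·0.917755 ≈ 16.0515

Area = 16.05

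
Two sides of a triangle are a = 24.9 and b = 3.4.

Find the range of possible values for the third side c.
Triangle inequality: |a − b| < c < a + b
|a − b| = |24.9 − 3.4| = 21.5
a + b = 24.9 + 3.4 = 28.3

21.5 < c < 28.3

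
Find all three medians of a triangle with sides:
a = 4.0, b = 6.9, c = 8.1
Median formula: m_a = ½√(2b² + 2c² − a²) (and cyclically). a² = 16, b² = 47.61, c² = 65.61.
m_a = ½√(2·47.61 + 2·65.61 − 16) = ½√210.44 ≈ ½·14.5066 ≈ 7.25328
m_b = ½√(2·16 + 2·65.61 − 47.61) = ½√115.61 ≈ ½·10.7522 ≈ 5.3761
m_c = ½√(2·16 + 2·47.61 − 65.61) = ½√61.61 ≈ ½·7.8492 ≈ 3.9246

m_a = 7.253, m_b = 5.376, m_c = 3.925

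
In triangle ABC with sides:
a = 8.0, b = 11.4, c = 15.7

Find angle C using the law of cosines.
c² = a² + b² − 2ab·cos(C)  ⇒  cos(C) = (a² + b² − c²)/(2ab)
cos(C) = (8.0² + 11.4² − 15.7²)/(2·8.0·11.4) = (64 + 129.96 − 246.49)/182.4 = -52.53/182.4 ≈ -0.287993
C = arccos(-0.287993) ≈ 106.738°

C = 106.7°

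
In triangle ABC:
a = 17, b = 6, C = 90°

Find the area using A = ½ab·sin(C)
A = ½·a·b·sin(C) = ½·17·6·sin(90°)
sin(90°) ≈ 1
A ≈ ½·102·1 = 51·1 ≈ 51

Area = 51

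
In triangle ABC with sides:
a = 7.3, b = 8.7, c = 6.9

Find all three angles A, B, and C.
Law of cosines for each angle (a² = 53.29, b² = 75.69, c² = 47.61):
cos(A) = (b² + c² − a²)/(2bc) = (75.69 + 47.61 − 53.29)/(2·8.7·6.9) = 70.01/120.06 ≈ 0.583125  ⇒  A ≈ 54.3294°
cos(B) = (a² + c² − b²)/(2ac) = (53.29 + 47.61 − 75.69)/(2·7.3·6.9) = 25.21/100.74 ≈ 0.250248  ⇒  B ≈ 75.5078°
cos(C) = (a² + b² − c²)/(2ab) = (53.29 + 75.69 − 47.61)/(2·7.3·8.7) = 81.37/127.02 ≈ 0.640608  ⇒  C ≈ 50.1628°
Check: A + B + C ≈ 180°

A = 54.33°, B = 75.51°, C = 50.16°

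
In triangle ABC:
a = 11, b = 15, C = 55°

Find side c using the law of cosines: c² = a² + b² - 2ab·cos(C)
c² = 11² + 15² − 2·11·15·cos(55°)
cos(55°) ≈ 0.573576
c² ≈ 121 + 225 − 330·(0.573576) ≈ 346 − 189.28 ≈ 156.72
c ≈ √156.72 ≈ 12.5188

c = 12.52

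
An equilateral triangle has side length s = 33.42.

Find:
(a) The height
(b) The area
(a) The height splits the triangle into two 30-60-90 halves: h = s·√3/2 = 33.42·1.73205/2 ≈ 57.8851/2 ≈ 28.9426
(b) Area = (√3/4)·s² = (√3/4)·33.42² = (√3/4)·1116.8964 ≈ 0.433013·1116.8964 ≈ 483.63

Height = 28.94, Area = 483.6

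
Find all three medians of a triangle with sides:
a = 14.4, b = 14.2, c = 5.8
Median formula: m_a = ½√(2b² + 2c² − a²) (and cyclically). a² = 207.36, b² = 201.64, c² = 33.64.
m_a = ½√(2·201.64 + 2·33.64 − 207.36) = ½√263.2 ≈ ½·16.2234 ≈ 8.11172
m_b = ½√(2·207.36 + 2·33.64 − 201.64) = ½√280.36 ≈ ½·16.744 ≈ 8.37198
m_c = ½√(2·207.36 + 2·201.64 − 33.64) = ½√784.36 ≈ ½·28.0064 ≈ 14.0032

m_a = 8.112, m_b = 8.372, m_c = 14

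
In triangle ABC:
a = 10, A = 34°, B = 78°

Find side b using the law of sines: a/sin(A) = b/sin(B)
a/sin(A) = b/sin(B)  ⇒  b = a·sin(B)/sin(A) = 10·sin(78°)/sin(34°)
sin(78°) ≈ 0.978148, sin(34°) ≈ 0.559193
b ≈ 10·0.978148/0.559193 ≈ 9.78148/0.559193 ≈ 17.4921

b = 17.49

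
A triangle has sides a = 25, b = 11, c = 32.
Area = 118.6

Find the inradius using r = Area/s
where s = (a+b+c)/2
s = (25 + 11 + 32)/2 = 68/2 = 34
r = Area/s = 118.6/34 ≈ 3.48824

r = 3.488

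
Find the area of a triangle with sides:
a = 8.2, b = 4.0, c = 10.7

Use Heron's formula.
s = (8.2 + 4.0 + 10.7)/2 = 22.9/2 = 11.45
s − a = 3.25, s − b = 7.45, s − c = 0.75
s(s−a)(s−b)(s−c) = 11.45·3.25·7.45·0.75 ≈ 207.925
Area = √207.925 ≈ 14.4196

Area = 14.42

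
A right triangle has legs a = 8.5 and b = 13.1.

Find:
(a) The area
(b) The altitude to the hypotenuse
(a) The legs are perpendicular, so Area = ½·a·b = ½·8.5·13.1 = ½·111.35 = 55.675
(b) Hypotenuse c = √(a² + b²) = √(72.25 + 171.61) = √243.86 ≈ 15.616
    Area = ½·c·h_c  ⇒  h_c = 2·Area/c = 111.35/15.616 ≈ 7.1305

Area = 55.675, h_c = 7.13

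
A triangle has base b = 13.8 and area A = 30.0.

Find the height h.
A = ½·b·h  ⇒  h = 2A/b = 2·30.0/13.8 = 60/13.8 ≈ 4.34783

h = 4.348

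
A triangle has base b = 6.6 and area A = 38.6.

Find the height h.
A = ½·b·h  ⇒  h = 2A/b = 2·38.6/6.6 = 77.2/6.6 ≈ 11.697

h = 11.7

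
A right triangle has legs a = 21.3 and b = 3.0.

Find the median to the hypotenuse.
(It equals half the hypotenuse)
Hypotenuse c = √(a² + b²) = √(453.69 + 9) = √462.69 ≈ 21.5102
Median to hypotenuse = c/2 ≈ 21.5102/2 ≈ 10.7551

Median = 10.76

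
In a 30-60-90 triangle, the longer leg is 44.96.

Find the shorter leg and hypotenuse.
In a 30-60-90 triangle the sides are in ratio 1 : √3 : 2, so short leg = long leg/√3 and hypotenuse = 2·(short leg).
Short leg = 44.96/√3 ≈ 44.96/1.73205 ≈ 25.9577
Hypotenuse = 2·25.9577 ≈ 51.9153

Short leg = 25.96, Hypotenuse = 51.92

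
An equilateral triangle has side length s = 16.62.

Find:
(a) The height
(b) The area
(a) The height splits the triangle into two 30-60-90 halves: h = s·√3/2 = 16.62·1.73205/2 ≈ 28.7867/2 ≈ 14.3933
(b) Area = (√3/4)·s² = (√3/4)·16.62² = (√3/4)·276.2244 ≈ 0.433013·276.2244 ≈ 119.609

Height = 14.39, Area = 119.6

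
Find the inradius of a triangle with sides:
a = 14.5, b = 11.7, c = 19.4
r = Area/s where s is the semi-perimeter.
s = (14.5 + 11.7 + 19.4)/2 = 45.6/2 = 22.8
Area = √(s(s−a)(s−b)(s−c)) = √(22.8·8.3·11.1·3.4) ≈ √7141.92 ≈ 84.5099
r ≈ 84.5099/22.8 ≈ 3.70657

r = 3.707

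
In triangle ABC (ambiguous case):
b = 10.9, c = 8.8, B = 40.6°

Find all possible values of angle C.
b/sin(B) = c/sin(C)  ⇒  sin(C) = c·sin(B)/b = 8.8·sin(40.6°)/10.9
sin(40.6°) ≈ 0.650774
sin(C) ≈ 8.8·0.650774/10.9 ≈ 5.72681/10.9 ≈ 0.525396
Candidate 1: C₁ = arcsin(0.525396) ≈ 31.6949°  →  A = 180° − 40.6° − 31.6949° ≈ 107.705° > 0, valid
Candidate 2: C₂ = 180° − C₁ ≈ 148.305°  →  A = 180° − 40.6° − 148.305° ≈ -8.9051° ≤ 0, not a valid triangle

C = 31.69° (one solution)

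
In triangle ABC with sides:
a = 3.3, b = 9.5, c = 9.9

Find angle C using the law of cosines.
c² = a² + b² − 2ab·cos(C)  ⇒  cos(C) = (a² + b² − c²)/(2ab)
cos(C) = (3.3² + 9.5² − 9.9²)/(2·3.3·9.5) = (10.89 + 90.25 − 98.01)/62.7 = 3.13/62.7 ≈ 0.0499203
C = arccos(0.0499203) ≈ 87.1386°

C = 87.14°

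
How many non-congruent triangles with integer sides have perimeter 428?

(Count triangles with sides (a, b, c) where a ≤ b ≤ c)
Let a ≤ b ≤ c with a + b + c = 428. The only binding inequality is a + b > c, i.e. 428 − c > c, so c < 428/2; and c ≥ 428/3 since c is the largest side.
So 143 ≤ c ≤ 213. For each c, b runs from ⌈(428 − c)/2⌉ up to c (then a = 428 − b − c satisfies 1 ≤ a ≤ b automatically), giving c − ⌈(428 − c)/2⌉ + 1 choices.
Summing over c: 1 + 3 + 4 + 6 + … + 105 + 106  (71 terms, c = 143, …, 213) = 3816
Check (closed form: nearest integer to p²/48 for even p, (p+3)²/48 for odd p): 428²/48 = 183184/48 ≈ 3816.33 → 3816

3816 triangles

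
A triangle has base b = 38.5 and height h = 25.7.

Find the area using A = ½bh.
A = ½·b·h = ½·38.5·25.7 = ½·989.45 = 494.725

Area = 494.725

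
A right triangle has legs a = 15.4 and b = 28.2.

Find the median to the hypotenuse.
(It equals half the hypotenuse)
Hypotenuse c = √(a² + b²) = √(237.16 + 795.24) = √1032.4 ≈ 32.131
Median to hypotenuse = c/2 ≈ 32.131/2 ≈ 16.0655

Median = 16.07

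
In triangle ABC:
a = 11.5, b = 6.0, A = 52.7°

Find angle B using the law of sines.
a/sin(A) = b/sin(B)  ⇒  sin(B) = b·sin(A)/a = 6.0·sin(52.7°)/11.5
sin(52.7°) ≈ 0.795473
sin(B) ≈ 6.0·0.795473/11.5 ≈ 4.77284/11.5 ≈ 0.41503
B = arcsin(0.41503) ≈ 24.5212°
(Since b ≤ a we need B ≤ A, so the obtuse alternative 180° − 24.5212° ≈ 155.479° is rejected.)

B = 24.52°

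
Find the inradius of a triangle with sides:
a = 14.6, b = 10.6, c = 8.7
r = Area/s where s is the semi-perimeter.
s = (14.6 + 10.6 + 8.7)/2 = 33.9/2 = 16.95
Area = √(s(s−a)(s−b)(s−c)) = √(16.95·2.35·6.35·8.25) ≈ √2086.73 ≈ 45.6807
r ≈ 45.6807/16.95 ≈ 2.69503

r = 2.695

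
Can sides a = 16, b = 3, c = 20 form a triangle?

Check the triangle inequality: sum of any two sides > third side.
a + b vs c: 16 + 3 = 19 ≤ 20  ✗
a + c vs b: 16 + 20 = 36 > 3  ✓
b + c vs a: 3 + 20 = 23 > 16  ✓

No: 16 + 3 = 19 is not > 20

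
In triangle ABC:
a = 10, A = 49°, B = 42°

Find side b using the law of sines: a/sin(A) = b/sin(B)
a/sin(A) = b/sin(B)  ⇒  b = a·sin(B)/sin(A) = 10·sin(42°)/sin(49°)
sin(42°) ≈ 0.669131, sin(49°) ≈ 0.75471
b ≈ 10·0.669131/0.75471 ≈ 6.69131/0.75471 ≈ 8.86607

b = 8.866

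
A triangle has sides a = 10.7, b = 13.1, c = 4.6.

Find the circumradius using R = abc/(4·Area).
First find the area with Heron's formula.
s = (10.7 + 13.1 + 4.6)/2 = 14.2
Area = √(s(s−a)(s−b)(s−c)) = √(14.2·3.5·1.1·9.6) ≈ √524.832 ≈ 22.9092
abc = 10.7·13.1·4.6 = 644.782
R = abc/(4·Area) ≈ 644.782/(4·22.9092) = 644.782/91.6368 ≈ 7.03627

R = 7.036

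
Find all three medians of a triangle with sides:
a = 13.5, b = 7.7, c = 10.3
Median formula: m_a = ½√(2b² + 2c² − a²) (and cyclically). a² = 182.25, b² = 59.29, c² = 106.09.
m_a = ½√(2·59.29 + 2·106.09 − 182.25) = ½√148.51 ≈ ½·12.1865 ≈ 6.09323
m_b = ½√(2·182.25 + 2·106.09 − 59.29) = ½√517.39 ≈ ½·22.7462 ≈ 11.3731
m_c = ½√(2·182.25 + 2·59.29 − 106.09) = ½√376.99 ≈ ½·19.4162 ≈ 9.70812

m_a = 6.093, m_b = 11.37, m_c = 9.708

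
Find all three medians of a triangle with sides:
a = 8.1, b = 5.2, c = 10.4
Median formula: m_a = ½√(2b² + 2c² − a²) (and cyclically). a² = 65.61, b² = 27.04, c² = 108.16.
m_a = ½√(2·27.04 + 2·108.16 − 65.61) = ½√204.79 ≈ ½·14.3105 ≈ 7.15524
m_b = ½√(2·65.61 + 2·108.16 − 27.04) = ½√320.5 ≈ ½·17.9025 ≈ 8.95126
m_c = ½√(2·65.61 + 2·27.04 − 108.16) = ½√77.14 ≈ ½·8.78294 ≈ 4.39147

m_a = 7.155, m_b = 8.951, m_c = 4.391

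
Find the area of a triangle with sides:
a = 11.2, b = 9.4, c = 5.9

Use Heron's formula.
s = (11.2 + 9.4 + 5.9)/2 = 26.5/2 = 13.25
s − a = 2.05, s − b = 3.85, s − c = 7.35
s(s−a)(s−b)(s−c) = 13.25·2.05·3.85·7.35 ≈ 768.631
Area = √768.631 ≈ 27.7242

Area = 27.72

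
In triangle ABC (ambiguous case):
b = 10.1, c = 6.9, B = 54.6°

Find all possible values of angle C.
b/sin(B) = c/sin(C)  ⇒  sin(C) = c·sin(B)/b = 6.9·sin(54.6°)/10.1
sin(54.6°) ≈ 0.815128
sin(C) ≈ 6.9·0.815128/10.1 ≈ 5.62438/10.1 ≈ 0.556869
Candidate 1: C₁ = arcsin(0.556869) ≈ 33.8396°  →  A = 180° − 54.6° − 33.8396° ≈ 91.5604° > 0, valid
Candidate 2: C₂ = 180° − C₁ ≈ 146.16°  →  A = 180° − 54.6° − 146.16° ≈ -20.7604° ≤ 0, not a valid triangle

C = 33.84° (one solution)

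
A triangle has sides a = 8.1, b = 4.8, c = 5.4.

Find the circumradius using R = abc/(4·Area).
First find the area with Heron's formula.
s = (8.1 + 4.8 + 5.4)/2 = 9.15
Area = √(s(s−a)(s−b)(s−c)) = √(9.15·1.05·4.35·3.75) ≈ √156.722 ≈ 12.5189
abc = 8.1·4.8·5.4 = 209.952
R = abc/(4·Area) ≈ 209.952/(4·12.5189) = 209.952/50.0755 ≈ 4.19271

R = 4.193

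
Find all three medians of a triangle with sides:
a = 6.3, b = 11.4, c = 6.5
Median formula: m_a = ½√(2b² + 2c² − a²) (and cyclically). a² = 39.69, b² = 129.96, c² = 42.25.
m_a = ½√(2·129.96 + 2·42.25 − 39.69) = ½√304.73 ≈ ½·17.4565 ≈ 8.72826
m_b = ½√(2·39.69 + 2·42.25 − 129.96) = ½√33.92 ≈ ½·5.82409 ≈ 2.91204
m_c = ½√(2·39.69 + 2·129.96 − 42.25) = ½√297.05 ≈ ½·17.2351 ≈ 8.61757

m_a = 8.728, m_b = 2.912, m_c = 8.618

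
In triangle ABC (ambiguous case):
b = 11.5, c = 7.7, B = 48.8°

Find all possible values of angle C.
b/sin(B) = c/sin(C)  ⇒  sin(C) = c·sin(B)/b = 7.7·sin(48.8°)/11.5
sin(48.8°) ≈ 0.752415
sin(C) ≈ 7.7·0.752415/11.5 ≈ 5.79359/11.5 ≈ 0.503791
Candidate 1: C₁ = arcsin(0.503791) ≈ 30.2511°  →  A = 180° − 48.8° − 30.2511° ≈ 100.949° > 0, valid
Candidate 2: C₂ = 180° − C₁ ≈ 149.749°  →  A = 180° − 48.8° − 149.749° ≈ -18.5489° ≤ 0, not a valid triangle

C = 30.25° (one solution)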